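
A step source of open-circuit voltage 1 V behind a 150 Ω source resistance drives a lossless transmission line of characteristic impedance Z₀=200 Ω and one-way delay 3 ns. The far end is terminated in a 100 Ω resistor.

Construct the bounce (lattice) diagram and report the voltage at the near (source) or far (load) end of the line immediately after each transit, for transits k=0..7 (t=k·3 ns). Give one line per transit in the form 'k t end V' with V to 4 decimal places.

0 0 source 0.5714
1 3 load 0.3810
2 6 source 0.4082
3 9 load 0.3991
4 12 source 0.4004
5 15 load 0.4000
6 18 source 0.4000
7 21 load 0.4000

Γ_L=-0.333333, Γ_S=-0.142857; launch V₁=1·200/350=0.571429
k=0 src: V=0.5714
k=1 load: inc=0.571429, refl=0.571429·-0.333333=-0.1905; V=0.000000+0.571429+-0.190476=0.3810
k=2 src: inc=-0.190476, refl=-0.190476·-0.142857=0.0272; V=0.571429+-0.190476+0.027211=0.4082
k=3 load: inc=0.027211, refl=0.027211·-0.333333=-0.0091; V=0.380952+0.027211+-0.009070=0.3991
k=4 src: inc=-0.009070, refl=-0.009070·-0.142857=0.0013; V=0.408163+-0.009070+0.001296=0.4004
k=5 load: inc=0.001296, refl=0.001296·-0.333333=-0.0004; V=0.399093+0.001296+-0.000432=0.4000
k=6 src: inc=-0.000432, refl=-0.000432·-0.142857=0.0001; V=0.400389+-0.000432+0.000062=0.4000
k=7 load: inc=0.000062, refl=0.000062·-0.333333=-0.0000; V=0.399957+0.000062+-0.000021=0.4000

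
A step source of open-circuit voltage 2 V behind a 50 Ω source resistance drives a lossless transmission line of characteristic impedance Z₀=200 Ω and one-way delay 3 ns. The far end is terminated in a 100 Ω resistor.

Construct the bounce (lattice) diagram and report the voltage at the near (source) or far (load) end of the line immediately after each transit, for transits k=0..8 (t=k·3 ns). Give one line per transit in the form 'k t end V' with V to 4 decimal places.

0 0 source 1.6000
1 3 load 1.0667
2 6 source 1.3867
3 9 load 1.2800
4 12 source 1.3440
5 15 load 1.3227
6 18 source 1.3355
7 21 load 1.3312
8 24 source 1.3338

Γ_L=-0.333333, Γ_S=-0.600000; launch V₁=2·200/250=1.600000
k=0 src: V=1.6000
k=1 load: inc=1.600000, refl=1.600000·-0.333333=-0.5333; V=0.000000+1.600000+-0.533333=1.0667
k=2 src: inc=-0.533333, refl=-0.533333·-0.600000=0.3200; V=1.600000+-0.533333+0.320000=1.3867
k=3 load: inc=0.320000, refl=0.320000·-0.333333=-0.1067; V=1.066667+0.320000+-0.106667=1.2800
k=4 src: inc=-0.106667, refl=-0.106667·-0.600000=0.0640; V=1.386667+-0.106667+0.064000=1.3440
k=5 load: inc=0.064000, refl=0.064000·-0.333333=-0.0213; V=1.280000+0.064000+-0.021333=1.3227
k=6 src: inc=-0.021333, refl=-0.021333·-0.600000=0.0128; V=1.344000+-0.021333+0.012800=1.3355
k=7 load: inc=0.012800, refl=0.012800·-0.333333=-0.0043; V=1.322667+0.012800+-0.004267=1.3312
k=8 src: inc=-0.004267, refl=-0.004267·-0.600000=0.0026; V=1.335467+-0.004267+0.002560=1.3338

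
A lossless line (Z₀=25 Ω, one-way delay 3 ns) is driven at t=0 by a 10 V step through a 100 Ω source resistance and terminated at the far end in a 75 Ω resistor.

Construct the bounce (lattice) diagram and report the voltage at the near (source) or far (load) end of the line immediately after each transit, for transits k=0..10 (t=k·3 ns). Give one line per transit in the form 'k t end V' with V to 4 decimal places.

Γ_L=0.500000, Γ_S=0.600000; launch V₁=10·25/125=2.000000
k=0 src: V=2.0000
k=1 load: inc=2.000000, refl=2.000000·0.500000=1.0000; V=0.000000+2.000000+1.000000=3.0000
k=2 src: inc=1.000000, refl=1.000000·0.600000=0.6000; V=2.000000+1.000000+0.600000=3.6000
k=3 load: inc=0.600000, refl=0.600000·0.500000=0.3000; V=3.000000+0.600000+0.300000=3.9000
k=4 src: inc=0.300000, refl=0.300000·0.600000=0.1800; V=3.600000+0.300000+0.180000=4.0800
k=5 load: inc=0.180000, refl=0.180000·0.500000=0.0900; V=3.900000+0.180000+0.090000=4.1700
k=6 src: inc=0.090000, refl=0.090000·0.600000=0.0540; V=4.080000+0.090000+0.054000=4.2240
k=7 load: inc=0.054000, refl=0.054000·0.500000=0.0270; V=4.170000+0.054000+0.027000=4.2510
k=8 src: inc=0.027000, refl=0.027000·0.600000=0.0162; V=4.224000+0.027000+0.016200=4.2672
k=9 load: inc=0.016200, refl=0.016200·0.500000=0.0081; V=4.251000+0.016200+0.008100=4.2753
k=10 src: inc=0.008100, refl=0.008100·0.600000=0.0049; V=4.267200+0.008100+0.004860=4.2802

0 0 source 2.0000
1 3 load 3.0000
2 6 source 3.6000
3 9 load 3.9000
4 12 source 4.0800
5 15 load 4.1700
6 18 source 4.2240
7 21 load 4.2510
8 24 source 4.2672
9 27 load 4.2753
10 30 source 4.2802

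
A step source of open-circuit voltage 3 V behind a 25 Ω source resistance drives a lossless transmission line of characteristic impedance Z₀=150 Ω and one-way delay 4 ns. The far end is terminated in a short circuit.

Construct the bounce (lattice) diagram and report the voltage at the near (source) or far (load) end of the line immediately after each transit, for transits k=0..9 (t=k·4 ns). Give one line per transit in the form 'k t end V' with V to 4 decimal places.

0 0 source 2.5714
1 4 load 0.0000
2 8 source 1.8367
3 12 load 0.0000
4 16 source 1.3120
5 20 load 0.0000
6 24 source 0.9371
7 28 load 0.0000
8 32 source 0.6694
9 36 load 0.0000

Γ_L=-1.000000, Γ_S=-0.714286; launch V₁=3·150/175=2.571429
k=0 src: V=2.5714
k=1 load: inc=2.571429, refl=2.571429·-1.000000=-2.5714; V=0.000000+2.571429+-2.571429=0.0000
k=2 src: inc=-2.571429, refl=-2.571429·-0.714286=1.8367; V=2.571429+-2.571429+1.836735=1.8367
k=3 load: inc=1.836735, refl=1.836735·-1.000000=-1.8367; V=0.000000+1.836735+-1.836735=0.0000
k=4 src: inc=-1.836735, refl=-1.836735·-0.714286=1.3120; V=1.836735+-1.836735+1.311953=1.3120
k=5 load: inc=1.311953, refl=1.311953·-1.000000=-1.3120; V=0.000000+1.311953+-1.311953=0.0000
k=6 src: inc=-1.311953, refl=-1.311953·-0.714286=0.9371; V=1.311953+-1.311953+0.937110=0.9371
k=7 load: inc=0.937110, refl=0.937110·-1.000000=-0.9371; V=0.000000+0.937110+-0.937110=0.0000
k=8 src: inc=-0.937110, refl=-0.937110·-0.714286=0.6694; V=0.937110+-0.937110+0.669364=0.6694
k=9 load: inc=0.669364, refl=0.669364·-1.000000=-0.6694; V=0.000000+0.669364+-0.669364=0.0000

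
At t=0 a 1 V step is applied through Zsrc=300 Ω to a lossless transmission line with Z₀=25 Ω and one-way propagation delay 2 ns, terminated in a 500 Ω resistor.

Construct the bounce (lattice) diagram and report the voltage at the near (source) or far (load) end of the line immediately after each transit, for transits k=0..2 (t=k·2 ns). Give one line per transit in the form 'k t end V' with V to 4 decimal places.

0 0 source 0.0769
1 2 load 0.1465
2 4 source 0.2054

Γ_L=0.904762, Γ_S=0.846154; launch V₁=1·25/325=0.076923
k=0 src: V=0.0769
k=1 load: inc=0.076923, refl=0.076923·0.904762=0.0696; V=0.000000+0.076923+0.069597=0.1465
k=2 src: inc=0.069597, refl=0.069597·0.846154=0.0589; V=0.076923+0.069597+0.058890=0.2054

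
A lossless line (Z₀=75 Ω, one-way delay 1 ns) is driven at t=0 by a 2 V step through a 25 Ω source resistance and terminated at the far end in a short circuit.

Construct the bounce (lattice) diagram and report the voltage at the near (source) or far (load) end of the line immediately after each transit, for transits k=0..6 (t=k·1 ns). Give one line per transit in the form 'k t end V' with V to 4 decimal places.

Γ_L=-1.000000, Γ_S=-0.500000; launch V₁=2·75/100=1.500000
k=0 src: V=1.5000
k=1 load: inc=1.500000, refl=1.500000·-1.000000=-1.5000; V=0.000000+1.500000+-1.500000=0.0000
k=2 src: inc=-1.500000, refl=-1.500000·-0.500000=0.7500; V=1.500000+-1.500000+0.750000=0.7500
k=3 load: inc=0.750000, refl=0.750000·-1.000000=-0.7500; V=0.000000+0.750000+-0.750000=0.0000
k=4 src: inc=-0.750000, refl=-0.750000·-0.500000=0.3750; V=0.750000+-0.750000+0.375000=0.3750
k=5 load: inc=0.375000, refl=0.375000·-1.000000=-0.3750; V=0.000000+0.375000+-0.375000=0.0000
k=6 src: inc=-0.375000, refl=-0.375000·-0.500000=0.1875; V=0.375000+-0.375000+0.187500=0.1875

0 0 source 1.5000
1 1 load 0.0000
2 2 source 0.7500
3 3 load 0.0000
4 4 source 0.3750
5 5 load 0.0000
6 6 source 0.1875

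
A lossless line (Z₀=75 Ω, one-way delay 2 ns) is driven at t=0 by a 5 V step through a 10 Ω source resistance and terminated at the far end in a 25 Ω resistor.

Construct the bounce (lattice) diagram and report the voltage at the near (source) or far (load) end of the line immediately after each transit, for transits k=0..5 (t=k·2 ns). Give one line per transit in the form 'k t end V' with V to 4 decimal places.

Γ_L=-0.500000, Γ_S=-0.764706; launch V₁=5·75/85=4.411765
k=0 src: V=4.4118
k=1 load: inc=4.411765, refl=4.411765·-0.500000=-2.2059; V=0.000000+4.411765+-2.205882=2.2059
k=2 src: inc=-2.205882, refl=-2.205882·-0.764706=1.6869; V=4.411765+-2.205882+1.686851=3.8927
k=3 load: inc=1.686851, refl=1.686851·-0.500000=-0.8434; V=2.205882+1.686851+-0.843426=3.0493
k=4 src: inc=-0.843426, refl=-0.843426·-0.764706=0.6450; V=3.892734+-0.843426+0.644973=3.6943
k=5 load: inc=0.644973, refl=0.644973·-0.500000=-0.3225; V=3.049308+0.644973+-0.322486=3.3718

0 0 source 4.4118
1 2 load 2.2059
2 4 source 3.8927
3 6 load 3.0493
4 8 source 3.6943
5 10 load 3.3718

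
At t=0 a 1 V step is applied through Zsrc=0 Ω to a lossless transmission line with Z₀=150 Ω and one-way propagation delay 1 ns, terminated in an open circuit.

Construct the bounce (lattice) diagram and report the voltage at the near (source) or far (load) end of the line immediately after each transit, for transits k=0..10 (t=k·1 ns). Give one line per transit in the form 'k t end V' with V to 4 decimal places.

0 0 source 1.0000
1 1 load 2.0000
2 2 source 1.0000
3 3 load 0.0000
4 4 source 1.0000
5 5 load 2.0000
6 6 source 1.0000
7 7 load 0.0000
8 8 source 1.0000
9 9 load 2.0000
10 10 source 1.0000

Γ_L=1.000000, Γ_S=-1.000000; launch V₁=1·150/150=1.000000
k=0 src: V=1.0000
k=1 load: inc=1.000000, refl=1.000000·1.000000=1.0000; V=0.000000+1.000000+1.000000=2.0000
k=2 src: inc=1.000000, refl=1.000000·-1.000000=-1.0000; V=1.000000+1.000000+-1.000000=1.0000
k=3 load: inc=-1.000000, refl=-1.000000·1.000000=-1.0000; V=2.000000+-1.000000+-1.000000=0.0000
k=4 src: inc=-1.000000, refl=-1.000000·-1.000000=1.0000; V=1.000000+-1.000000+1.000000=1.0000
k=5 load: inc=1.000000, refl=1.000000·1.000000=1.0000; V=0.000000+1.000000+1.000000=2.0000
k=6 src: inc=1.000000, refl=1.000000·-1.000000=-1.0000; V=1.000000+1.000000+-1.000000=1.0000
k=7 load: inc=-1.000000, refl=-1.000000·1.000000=-1.0000; V=2.000000+-1.000000+-1.000000=0.0000
k=8 src: inc=-1.000000, refl=-1.000000·-1.000000=1.0000; V=1.000000+-1.000000+1.000000=1.0000
k=9 load: inc=1.000000, refl=1.000000·1.000000=1.0000; V=0.000000+1.000000+1.000000=2.0000
k=10 src: inc=1.000000, refl=1.000000·-1.000000=-1.0000; V=1.000000+1.000000+-1.000000=1.0000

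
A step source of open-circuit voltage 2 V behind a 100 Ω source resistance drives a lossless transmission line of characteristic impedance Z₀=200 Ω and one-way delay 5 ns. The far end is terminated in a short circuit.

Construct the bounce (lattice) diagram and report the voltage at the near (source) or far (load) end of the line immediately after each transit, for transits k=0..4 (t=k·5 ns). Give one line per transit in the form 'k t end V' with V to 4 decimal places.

Γ_L=-1.000000, Γ_S=-0.333333; launch V₁=2·200/300=1.333333
k=0 src: V=1.3333
k=1 load: inc=1.333333, refl=1.333333·-1.000000=-1.3333; V=0.000000+1.333333+-1.333333=0.0000
k=2 src: inc=-1.333333, refl=-1.333333·-0.333333=0.4444; V=1.333333+-1.333333+0.444444=0.4444
k=3 load: inc=0.444444, refl=0.444444·-1.000000=-0.4444; V=0.000000+0.444444+-0.444444=0.0000
k=4 src: inc=-0.444444, refl=-0.444444·-0.333333=0.1481; V=0.444444+-0.444444+0.148148=0.1481

0 0 source 1.3333
1 5 load 0.0000
2 10 source 0.4444
3 15 load 0.0000
4 20 source 0.1481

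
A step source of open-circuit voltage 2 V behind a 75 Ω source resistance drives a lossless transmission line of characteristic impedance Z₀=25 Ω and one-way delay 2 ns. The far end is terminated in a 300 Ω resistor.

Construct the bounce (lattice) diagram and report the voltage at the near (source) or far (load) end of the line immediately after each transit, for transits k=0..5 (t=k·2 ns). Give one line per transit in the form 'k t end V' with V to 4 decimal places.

Γ_L=0.846154, Γ_S=0.500000; launch V₁=2·25/100=0.500000
k=0 src: V=0.5000
k=1 load: inc=0.500000, refl=0.500000·0.846154=0.4231; V=0.000000+0.500000+0.423077=0.9231
k=2 src: inc=0.423077, refl=0.423077·0.500000=0.2115; V=0.500000+0.423077+0.211538=1.1346
k=3 load: inc=0.211538, refl=0.211538·0.846154=0.1790; V=0.923077+0.211538+0.178994=1.3136
k=4 src: inc=0.178994, refl=0.178994·0.500000=0.0895; V=1.134615+0.178994+0.089497=1.4031
k=5 load: inc=0.089497, refl=0.089497·0.846154=0.0757; V=1.313609+0.089497+0.075728=1.4788

0 0 source 0.5000
1 2 load 0.9231
2 4 source 1.1346
3 6 load 1.3136
4 8 source 1.4031
5 10 load 1.4788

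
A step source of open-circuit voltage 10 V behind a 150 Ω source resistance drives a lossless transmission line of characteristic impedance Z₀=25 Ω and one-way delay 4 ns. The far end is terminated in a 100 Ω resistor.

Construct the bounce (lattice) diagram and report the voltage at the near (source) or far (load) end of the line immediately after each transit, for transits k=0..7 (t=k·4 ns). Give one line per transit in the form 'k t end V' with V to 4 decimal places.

0 0 source 1.4286
1 4 load 2.2857
2 8 source 2.8980
3 12 load 3.2653
4 16 source 3.5277
5 20 load 3.6851
6 24 source 3.7976
7 28 load 3.8651

Γ_L=0.600000, Γ_S=0.714286; launch V₁=10·25/175=1.428571
k=0 src: V=1.4286
k=1 load: inc=1.428571, refl=1.428571·0.600000=0.8571; V=0.000000+1.428571+0.857143=2.2857
k=2 src: inc=0.857143, refl=0.857143·0.714286=0.6122; V=1.428571+0.857143+0.612245=2.8980
k=3 load: inc=0.612245, refl=0.612245·0.600000=0.3673; V=2.285714+0.612245+0.367347=3.2653
k=4 src: inc=0.367347, refl=0.367347·0.714286=0.2624; V=2.897959+0.367347+0.262391=3.5277
k=5 load: inc=0.262391, refl=0.262391·0.600000=0.1574; V=3.265306+0.262391+0.157434=3.6851
k=6 src: inc=0.157434, refl=0.157434·0.714286=0.1125; V=3.527697+0.157434+0.112453=3.7976
k=7 load: inc=0.112453, refl=0.112453·0.600000=0.0675; V=3.685131+0.112453+0.067472=3.8651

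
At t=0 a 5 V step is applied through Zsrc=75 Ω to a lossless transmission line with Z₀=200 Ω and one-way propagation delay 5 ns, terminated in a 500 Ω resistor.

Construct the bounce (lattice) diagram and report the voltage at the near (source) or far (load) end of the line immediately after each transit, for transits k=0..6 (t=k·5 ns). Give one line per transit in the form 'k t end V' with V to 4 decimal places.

Γ_L=0.428571, Γ_S=-0.454545; launch V₁=5·200/275=3.636364
k=0 src: V=3.6364
k=1 load: inc=3.636364, refl=3.636364·0.428571=1.5584; V=0.000000+3.636364+1.558442=5.1948
k=2 src: inc=1.558442, refl=1.558442·-0.454545=-0.7084; V=3.636364+1.558442+-0.708383=4.4864
k=3 load: inc=-0.708383, refl=-0.708383·0.428571=-0.3036; V=5.194805+-0.708383+-0.303593=4.1828
k=4 src: inc=-0.303593, refl=-0.303593·-0.454545=0.1380; V=4.486423+-0.303593+0.137997=4.3208
k=5 load: inc=0.137997, refl=0.137997·0.428571=0.0591; V=4.182830+0.137997+0.059141=4.3800
k=6 src: inc=0.059141, refl=0.059141·-0.454545=-0.0269; V=4.320827+0.059141+-0.026882=4.3531

0 0 source 3.6364
1 5 load 5.1948
2 10 source 4.4864
3 15 load 4.1828
4 20 source 4.3208
5 25 load 4.3800
6 30 source 4.3531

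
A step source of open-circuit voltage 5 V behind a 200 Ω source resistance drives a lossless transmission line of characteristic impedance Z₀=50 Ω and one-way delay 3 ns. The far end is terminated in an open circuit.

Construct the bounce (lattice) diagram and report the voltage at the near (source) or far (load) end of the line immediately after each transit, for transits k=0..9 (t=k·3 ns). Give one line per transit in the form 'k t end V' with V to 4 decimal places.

0 0 source 1.0000
1 3 load 2.0000
2 6 source 2.6000
3 9 load 3.2000
4 12 source 3.5600
5 15 load 3.9200
6 18 source 4.1360
7 21 load 4.3520
8 24 source 4.4816
9 27 load 4.6112

Γ_L=1.000000, Γ_S=0.600000; launch V₁=5·50/250=1.000000
k=0 src: V=1.0000
k=1 load: inc=1.000000, refl=1.000000·1.000000=1.0000; V=0.000000+1.000000+1.000000=2.0000
k=2 src: inc=1.000000, refl=1.000000·0.600000=0.6000; V=1.000000+1.000000+0.600000=2.6000
k=3 load: inc=0.600000, refl=0.600000·1.000000=0.6000; V=2.000000+0.600000+0.600000=3.2000
k=4 src: inc=0.600000, refl=0.600000·0.600000=0.3600; V=2.600000+0.600000+0.360000=3.5600
k=5 load: inc=0.360000, refl=0.360000·1.000000=0.3600; V=3.200000+0.360000+0.360000=3.9200
k=6 src: inc=0.360000, refl=0.360000·0.600000=0.2160; V=3.560000+0.360000+0.216000=4.1360
k=7 load: inc=0.216000, refl=0.216000·1.000000=0.2160; V=3.920000+0.216000+0.216000=4.3520
k=8 src: inc=0.216000, refl=0.216000·0.600000=0.1296; V=4.136000+0.216000+0.129600=4.4816
k=9 load: inc=0.129600, refl=0.129600·1.000000=0.1296; V=4.352000+0.129600+0.129600=4.6112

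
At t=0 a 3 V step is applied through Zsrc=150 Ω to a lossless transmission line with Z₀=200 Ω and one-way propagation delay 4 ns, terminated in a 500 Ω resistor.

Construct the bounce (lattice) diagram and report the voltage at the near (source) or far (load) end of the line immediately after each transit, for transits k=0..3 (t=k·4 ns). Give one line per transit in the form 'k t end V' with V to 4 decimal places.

0 0 source 1.7143
1 4 load 2.4490
2 8 source 2.3440
3 12 load 2.2990

Γ_L=0.428571, Γ_S=-0.142857; launch V₁=3·200/350=1.714286
k=0 src: V=1.7143
k=1 load: inc=1.714286, refl=1.714286·0.428571=0.7347; V=0.000000+1.714286+0.734694=2.4490
k=2 src: inc=0.734694, refl=0.734694·-0.142857=-0.1050; V=1.714286+0.734694+-0.104956=2.3440
k=3 load: inc=-0.104956, refl=-0.104956·0.428571=-0.0450; V=2.448980+-0.104956+-0.044981=2.2990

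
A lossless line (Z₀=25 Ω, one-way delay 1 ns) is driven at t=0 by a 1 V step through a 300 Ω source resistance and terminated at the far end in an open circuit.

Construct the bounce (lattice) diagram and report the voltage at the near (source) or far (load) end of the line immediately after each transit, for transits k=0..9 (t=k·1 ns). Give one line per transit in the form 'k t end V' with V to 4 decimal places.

0 0 source 0.0769
1 1 load 0.1538
2 2 source 0.2189
3 3 load 0.2840
4 4 source 0.3391
5 5 load 0.3942
6 6 source 0.4408
7 7 load 0.4874
8 8 source 0.5268
9 9 load 0.5662

Γ_L=1.000000, Γ_S=0.846154; launch V₁=1·25/325=0.076923
k=0 src: V=0.0769
k=1 load: inc=0.076923, refl=0.076923·1.000000=0.0769; V=0.000000+0.076923+0.076923=0.1538
k=2 src: inc=0.076923, refl=0.076923·0.846154=0.0651; V=0.076923+0.076923+0.065089=0.2189
k=3 load: inc=0.065089, refl=0.065089·1.000000=0.0651; V=0.153846+0.065089+0.065089=0.2840
k=4 src: inc=0.065089, refl=0.065089·0.846154=0.0551; V=0.218935+0.065089+0.055075=0.3391
k=5 load: inc=0.055075, refl=0.055075·1.000000=0.0551; V=0.284024+0.055075+0.055075=0.3942
k=6 src: inc=0.055075, refl=0.055075·0.846154=0.0466; V=0.339099+0.055075+0.046602=0.4408
k=7 load: inc=0.046602, refl=0.046602·1.000000=0.0466; V=0.394174+0.046602+0.046602=0.4874
k=8 src: inc=0.046602, refl=0.046602·0.846154=0.0394; V=0.440776+0.046602+0.039432=0.5268
k=9 load: inc=0.039432, refl=0.039432·1.000000=0.0394; V=0.487378+0.039432+0.039432=0.5662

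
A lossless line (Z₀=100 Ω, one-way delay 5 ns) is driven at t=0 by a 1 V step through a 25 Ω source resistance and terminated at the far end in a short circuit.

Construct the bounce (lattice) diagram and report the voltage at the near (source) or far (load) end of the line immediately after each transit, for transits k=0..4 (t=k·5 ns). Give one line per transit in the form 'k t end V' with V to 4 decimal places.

0 0 source 0.8000
1 5 load 0.0000
2 10 source 0.4800
3 15 load 0.0000
4 20 source 0.2880

Γ_L=-1.000000, Γ_S=-0.600000; launch V₁=1·100/125=0.800000
k=0 src: V=0.8000
k=1 load: inc=0.800000, refl=0.800000·-1.000000=-0.8000; V=0.000000+0.800000+-0.800000=0.0000
k=2 src: inc=-0.800000, refl=-0.800000·-0.600000=0.4800; V=0.800000+-0.800000+0.480000=0.4800
k=3 load: inc=0.480000, refl=0.480000·-1.000000=-0.4800; V=0.000000+0.480000+-0.480000=0.0000
k=4 src: inc=-0.480000, refl=-0.480000·-0.600000=0.2880; V=0.480000+-0.480000+0.288000=0.2880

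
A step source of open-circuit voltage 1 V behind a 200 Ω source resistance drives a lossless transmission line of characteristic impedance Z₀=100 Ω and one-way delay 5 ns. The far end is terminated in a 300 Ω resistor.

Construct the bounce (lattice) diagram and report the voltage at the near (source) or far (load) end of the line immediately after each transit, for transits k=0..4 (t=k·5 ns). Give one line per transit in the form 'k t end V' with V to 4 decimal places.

0 0 source 0.3333
1 5 load 0.5000
2 10 source 0.5556
3 15 load 0.5833
4 20 source 0.5926

Γ_L=0.500000, Γ_S=0.333333; launch V₁=1·100/300=0.333333
k=0 src: V=0.3333
k=1 load: inc=0.333333, refl=0.333333·0.500000=0.1667; V=0.000000+0.333333+0.166667=0.5000
k=2 src: inc=0.166667, refl=0.166667·0.333333=0.0556; V=0.333333+0.166667+0.055556=0.5556
k=3 load: inc=0.055556, refl=0.055556·0.500000=0.0278; V=0.500000+0.055556+0.027778=0.5833
k=4 src: inc=0.027778, refl=0.027778·0.333333=0.0093; V=0.555556+0.027778+0.009259=0.5926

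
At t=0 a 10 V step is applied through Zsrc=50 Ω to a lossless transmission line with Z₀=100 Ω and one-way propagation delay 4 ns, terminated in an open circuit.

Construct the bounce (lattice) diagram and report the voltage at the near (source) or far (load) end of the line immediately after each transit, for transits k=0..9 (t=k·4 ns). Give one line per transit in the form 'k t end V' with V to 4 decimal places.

Γ_L=1.000000, Γ_S=-0.333333; launch V₁=10·100/150=6.666667
k=0 src: V=6.6667
k=1 load: inc=6.666667, refl=6.666667·1.000000=6.6667; V=0.000000+6.666667+6.666667=13.3333
k=2 src: inc=6.666667, refl=6.666667·-0.333333=-2.2222; V=6.666667+6.666667+-2.222222=11.1111
k=3 load: inc=-2.222222, refl=-2.222222·1.000000=-2.2222; V=13.333333+-2.222222+-2.222222=8.8889
k=4 src: inc=-2.222222, refl=-2.222222·-0.333333=0.7407; V=11.111111+-2.222222+0.740741=9.6296
k=5 load: inc=0.740741, refl=0.740741·1.000000=0.7407; V=8.888889+0.740741+0.740741=10.3704
k=6 src: inc=0.740741, refl=0.740741·-0.333333=-0.2469; V=9.629630+0.740741+-0.246914=10.1235
k=7 load: inc=-0.246914, refl=-0.246914·1.000000=-0.2469; V=10.370370+-0.246914+-0.246914=9.8765
k=8 src: inc=-0.246914, refl=-0.246914·-0.333333=0.0823; V=10.123457+-0.246914+0.082305=9.9588
k=9 load: inc=0.082305, refl=0.082305·1.000000=0.0823; V=9.876543+0.082305+0.082305=10.0412

0 0 source 6.6667
1 4 load 13.3333
2 8 source 11.1111
3 12 load 8.8889
4 16 source 9.6296
5 20 load 10.3704
6 24 source 10.1235
7 28 load 9.8765
8 32 source 9.9588
9 36 load 10.0412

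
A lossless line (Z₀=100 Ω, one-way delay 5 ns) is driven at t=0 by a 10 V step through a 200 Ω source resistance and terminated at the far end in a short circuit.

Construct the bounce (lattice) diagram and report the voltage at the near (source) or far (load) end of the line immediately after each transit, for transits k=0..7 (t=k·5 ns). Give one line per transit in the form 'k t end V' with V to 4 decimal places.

0 0 source 3.3333
1 5 load 0.0000
2 10 source -1.1111
3 15 load 0.0000
4 20 source 0.3704
5 25 load 0.0000
6 30 source -0.1235
7 35 load 0.0000

Γ_L=-1.000000, Γ_S=0.333333; launch V₁=10·100/300=3.333333
k=0 src: V=3.3333
k=1 load: inc=3.333333, refl=3.333333·-1.000000=-3.3333; V=0.000000+3.333333+-3.333333=0.0000
k=2 src: inc=-3.333333, refl=-3.333333·0.333333=-1.1111; V=3.333333+-3.333333+-1.111111=-1.1111
k=3 load: inc=-1.111111, refl=-1.111111·-1.000000=1.1111; V=0.000000+-1.111111+1.111111=0.0000
k=4 src: inc=1.111111, refl=1.111111·0.333333=0.3704; V=-1.111111+1.111111+0.370370=0.3704
k=5 load: inc=0.370370, refl=0.370370·-1.000000=-0.3704; V=0.000000+0.370370+-0.370370=0.0000
k=6 src: inc=-0.370370, refl=-0.370370·0.333333=-0.1235; V=0.370370+-0.370370+-0.123457=-0.1235
k=7 load: inc=-0.123457, refl=-0.123457·-1.000000=0.1235; V=0.000000+-0.123457+0.123457=0.0000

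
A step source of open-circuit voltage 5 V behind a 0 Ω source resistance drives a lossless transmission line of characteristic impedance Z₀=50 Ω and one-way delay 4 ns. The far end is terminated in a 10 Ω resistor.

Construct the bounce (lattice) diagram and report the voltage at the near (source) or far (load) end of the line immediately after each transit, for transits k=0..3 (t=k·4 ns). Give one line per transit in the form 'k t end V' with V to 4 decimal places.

Γ_L=-0.666667, Γ_S=-1.000000; launch V₁=5·50/50=5.000000
k=0 src: V=5.0000
k=1 load: inc=5.000000, refl=5.000000·-0.666667=-3.3333; V=0.000000+5.000000+-3.333333=1.6667
k=2 src: inc=-3.333333, refl=-3.333333·-1.000000=3.3333; V=5.000000+-3.333333+3.333333=5.0000
k=3 load: inc=3.333333, refl=3.333333·-0.666667=-2.2222; V=1.666667+3.333333+-2.222222=2.7778

0 0 source 5.0000
1 4 load 1.6667
2 8 source 5.0000
3 12 load 2.7778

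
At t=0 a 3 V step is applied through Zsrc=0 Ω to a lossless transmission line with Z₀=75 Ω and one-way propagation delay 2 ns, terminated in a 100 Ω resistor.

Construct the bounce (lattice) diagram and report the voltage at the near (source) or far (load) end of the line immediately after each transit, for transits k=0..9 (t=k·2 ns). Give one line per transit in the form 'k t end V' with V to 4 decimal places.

Γ_L=0.142857, Γ_S=-1.000000; launch V₁=3·75/75=3.000000
k=0 src: V=3.0000
k=1 load: inc=3.000000, refl=3.000000·0.142857=0.4286; V=0.000000+3.000000+0.428571=3.4286
k=2 src: inc=0.428571, refl=0.428571·-1.000000=-0.4286; V=3.000000+0.428571+-0.428571=3.0000
k=3 load: inc=-0.428571, refl=-0.428571·0.142857=-0.0612; V=3.428571+-0.428571+-0.061224=2.9388
k=4 src: inc=-0.061224, refl=-0.061224·-1.000000=0.0612; V=3.000000+-0.061224+0.061224=3.0000
k=5 load: inc=0.061224, refl=0.061224·0.142857=0.0087; V=2.938776+0.061224+0.008746=3.0087
k=6 src: inc=0.008746, refl=0.008746·-1.000000=-0.0087; V=3.000000+0.008746+-0.008746=3.0000
k=7 load: inc=-0.008746, refl=-0.008746·0.142857=-0.0012; V=3.008746+-0.008746+-0.001249=2.9988
k=8 src: inc=-0.001249, refl=-0.001249·-1.000000=0.0012; V=3.000000+-0.001249+0.001249=3.0000
k=9 load: inc=0.001249, refl=0.001249·0.142857=0.0002; V=2.998751+0.001249+0.000178=3.0002

0 0 source 3.0000
1 2 load 3.4286
2 4 source 3.0000
3 6 load 2.9388
4 8 source 3.0000
5 10 load 3.0087
6 12 source 3.0000
7 14 load 2.9988
8 16 source 3.0000
9 18 load 3.0002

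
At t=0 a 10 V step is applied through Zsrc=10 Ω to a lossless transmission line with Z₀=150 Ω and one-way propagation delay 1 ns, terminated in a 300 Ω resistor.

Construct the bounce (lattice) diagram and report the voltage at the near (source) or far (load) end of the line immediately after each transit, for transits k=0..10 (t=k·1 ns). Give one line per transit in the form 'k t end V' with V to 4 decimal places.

Γ_L=0.333333, Γ_S=-0.875000; launch V₁=10·150/160=9.375000
k=0 src: V=9.3750
k=1 load: inc=9.375000, refl=9.375000·0.333333=3.1250; V=0.000000+9.375000+3.125000=12.5000
k=2 src: inc=3.125000, refl=3.125000·-0.875000=-2.7344; V=9.375000+3.125000+-2.734375=9.7656
k=3 load: inc=-2.734375, refl=-2.734375·0.333333=-0.9115; V=12.500000+-2.734375+-0.911458=8.8542
k=4 src: inc=-0.911458, refl=-0.911458·-0.875000=0.7975; V=9.765625+-0.911458+0.797526=9.6517
k=5 load: inc=0.797526, refl=0.797526·0.333333=0.2658; V=8.854167+0.797526+0.265842=9.9175
k=6 src: inc=0.265842, refl=0.265842·-0.875000=-0.2326; V=9.651693+0.265842+-0.232612=9.6849
k=7 load: inc=-0.232612, refl=-0.232612·0.333333=-0.0775; V=9.917535+-0.232612+-0.077537=9.6074
k=8 src: inc=-0.077537, refl=-0.077537·-0.875000=0.0678; V=9.684923+-0.077537+0.067845=9.6752
k=9 load: inc=0.067845, refl=0.067845·0.333333=0.0226; V=9.607386+0.067845+0.022615=9.6978
k=10 src: inc=0.022615, refl=0.022615·-0.875000=-0.0198; V=9.675231+0.022615+-0.019788=9.6781

0 0 source 9.3750
1 1 load 12.5000
2 2 source 9.7656
3 3 load 8.8542
4 4 source 9.6517
5 5 load 9.9175
6 6 source 9.6849
7 7 load 9.6074
8 8 source 9.6752
9 9 load 9.6978
10 10 source 9.6781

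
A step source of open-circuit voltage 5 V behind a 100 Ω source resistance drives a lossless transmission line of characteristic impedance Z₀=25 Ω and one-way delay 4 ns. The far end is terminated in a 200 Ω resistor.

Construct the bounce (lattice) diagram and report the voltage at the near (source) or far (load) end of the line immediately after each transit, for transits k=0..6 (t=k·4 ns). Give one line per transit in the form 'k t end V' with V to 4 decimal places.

0 0 source 1.0000
1 4 load 1.7778
2 8 source 2.2444
3 12 load 2.6074
4 16 source 2.8252
5 20 load 2.9946
6 24 source 3.0962

Γ_L=0.777778, Γ_S=0.600000; launch V₁=5·25/125=1.000000
k=0 src: V=1.0000
k=1 load: inc=1.000000, refl=1.000000·0.777778=0.7778; V=0.000000+1.000000+0.777778=1.7778
k=2 src: inc=0.777778, refl=0.777778·0.600000=0.4667; V=1.000000+0.777778+0.466667=2.2444
k=3 load: inc=0.466667, refl=0.466667·0.777778=0.3630; V=1.777778+0.466667+0.362963=2.6074
k=4 src: inc=0.362963, refl=0.362963·0.600000=0.2178; V=2.244444+0.362963+0.217778=2.8252
k=5 load: inc=0.217778, refl=0.217778·0.777778=0.1694; V=2.607407+0.217778+0.169383=2.9946
k=6 src: inc=0.169383, refl=0.169383·0.600000=0.1016; V=2.825185+0.169383+0.101630=3.0962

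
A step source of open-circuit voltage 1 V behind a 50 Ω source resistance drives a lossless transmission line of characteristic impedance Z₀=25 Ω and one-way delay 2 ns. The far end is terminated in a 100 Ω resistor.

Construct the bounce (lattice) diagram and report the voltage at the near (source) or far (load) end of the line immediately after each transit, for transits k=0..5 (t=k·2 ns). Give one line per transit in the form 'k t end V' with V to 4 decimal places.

Γ_L=0.600000, Γ_S=0.333333; launch V₁=1·25/75=0.333333
k=0 src: V=0.3333
k=1 load: inc=0.333333, refl=0.333333·0.600000=0.2000; V=0.000000+0.333333+0.200000=0.5333
k=2 src: inc=0.200000, refl=0.200000·0.333333=0.0667; V=0.333333+0.200000+0.066667=0.6000
k=3 load: inc=0.066667, refl=0.066667·0.600000=0.0400; V=0.533333+0.066667+0.040000=0.6400
k=4 src: inc=0.040000, refl=0.040000·0.333333=0.0133; V=0.600000+0.040000+0.013333=0.6533
k=5 load: inc=0.013333, refl=0.013333·0.600000=0.0080; V=0.640000+0.013333+0.008000=0.6613

0 0 source 0.3333
1 2 load 0.5333
2 4 source 0.6000
3 6 load 0.6400
4 8 source 0.6533
5 10 load 0.6613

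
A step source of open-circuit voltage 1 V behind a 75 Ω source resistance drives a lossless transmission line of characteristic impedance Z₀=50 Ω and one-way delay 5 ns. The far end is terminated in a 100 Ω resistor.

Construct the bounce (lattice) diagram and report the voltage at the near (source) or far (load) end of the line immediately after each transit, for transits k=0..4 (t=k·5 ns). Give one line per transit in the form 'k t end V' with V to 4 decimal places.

Γ_L=0.333333, Γ_S=0.200000; launch V₁=1·50/125=0.400000
k=0 src: V=0.4000
k=1 load: inc=0.400000, refl=0.400000·0.333333=0.1333; V=0.000000+0.400000+0.133333=0.5333
k=2 src: inc=0.133333, refl=0.133333·0.200000=0.0267; V=0.400000+0.133333+0.026667=0.5600
k=3 load: inc=0.026667, refl=0.026667·0.333333=0.0089; V=0.533333+0.026667+0.008889=0.5689
k=4 src: inc=0.008889, refl=0.008889·0.200000=0.0018; V=0.560000+0.008889+0.001778=0.5707

0 0 source 0.4000
1 5 load 0.5333
2 10 source 0.5600
3 15 load 0.5689
4 20 source 0.5707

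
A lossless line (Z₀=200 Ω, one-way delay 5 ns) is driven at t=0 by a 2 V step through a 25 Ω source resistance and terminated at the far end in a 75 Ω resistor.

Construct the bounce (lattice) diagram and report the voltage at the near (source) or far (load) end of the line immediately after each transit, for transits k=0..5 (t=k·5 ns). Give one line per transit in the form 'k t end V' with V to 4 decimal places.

0 0 source 1.7778
1 5 load 0.9697
2 10 source 1.5982
3 15 load 1.3125
4 20 source 1.5347
5 25 load 1.4337

Γ_L=-0.454545, Γ_S=-0.777778; launch V₁=2·200/225=1.777778
k=0 src: V=1.7778
k=1 load: inc=1.777778, refl=1.777778·-0.454545=-0.8081; V=0.000000+1.777778+-0.808081=0.9697
k=2 src: inc=-0.808081, refl=-0.808081·-0.777778=0.6285; V=1.777778+-0.808081+0.628507=1.5982
k=3 load: inc=0.628507, refl=0.628507·-0.454545=-0.2857; V=0.969697+0.628507+-0.285685=1.3125
k=4 src: inc=-0.285685, refl=-0.285685·-0.777778=0.2222; V=1.598204+-0.285685+0.222200=1.5347
k=5 load: inc=0.222200, refl=0.222200·-0.454545=-0.1010; V=1.312519+0.222200+-0.101000=1.4337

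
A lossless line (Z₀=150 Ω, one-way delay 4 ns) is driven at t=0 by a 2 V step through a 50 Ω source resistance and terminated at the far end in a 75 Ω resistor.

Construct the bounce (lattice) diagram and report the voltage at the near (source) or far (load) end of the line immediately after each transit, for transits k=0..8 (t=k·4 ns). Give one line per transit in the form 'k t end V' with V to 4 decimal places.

Γ_L=-0.333333, Γ_S=-0.500000; launch V₁=2·150/200=1.500000
k=0 src: V=1.5000
k=1 load: inc=1.500000, refl=1.500000·-0.333333=-0.5000; V=0.000000+1.500000+-0.500000=1.0000
k=2 src: inc=-0.500000, refl=-0.500000·-0.500000=0.2500; V=1.500000+-0.500000+0.250000=1.2500
k=3 load: inc=0.250000, refl=0.250000·-0.333333=-0.0833; V=1.000000+0.250000+-0.083333=1.1667
k=4 src: inc=-0.083333, refl=-0.083333·-0.500000=0.0417; V=1.250000+-0.083333+0.041667=1.2083
k=5 load: inc=0.041667, refl=0.041667·-0.333333=-0.0139; V=1.166667+0.041667+-0.013889=1.1944
k=6 src: inc=-0.013889, refl=-0.013889·-0.500000=0.0069; V=1.208333+-0.013889+0.006944=1.2014
k=7 load: inc=0.006944, refl=0.006944·-0.333333=-0.0023; V=1.194444+0.006944+-0.002315=1.1991
k=8 src: inc=-0.002315, refl=-0.002315·-0.500000=0.0012; V=1.201389+-0.002315+0.001157=1.2002

0 0 source 1.5000
1 4 load 1.0000
2 8 source 1.2500
3 12 load 1.1667
4 16 source 1.2083
5 20 load 1.1944
6 24 source 1.2014
7 28 load 1.1991
8 32 source 1.2002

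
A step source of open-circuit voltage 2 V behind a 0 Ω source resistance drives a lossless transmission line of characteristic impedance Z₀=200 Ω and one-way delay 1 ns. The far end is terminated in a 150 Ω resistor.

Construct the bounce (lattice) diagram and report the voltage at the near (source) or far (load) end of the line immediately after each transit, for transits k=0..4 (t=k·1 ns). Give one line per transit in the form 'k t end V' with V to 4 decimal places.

0 0 source 2.0000
1 1 load 1.7143
2 2 source 2.0000
3 3 load 1.9592
4 4 source 2.0000

Γ_L=-0.142857, Γ_S=-1.000000; launch V₁=2·200/200=2.000000
k=0 src: V=2.0000
k=1 load: inc=2.000000, refl=2.000000·-0.142857=-0.2857; V=0.000000+2.000000+-0.285714=1.7143
k=2 src: inc=-0.285714, refl=-0.285714·-1.000000=0.2857; V=2.000000+-0.285714+0.285714=2.0000
k=3 load: inc=0.285714, refl=0.285714·-0.142857=-0.0408; V=1.714286+0.285714+-0.040816=1.9592
k=4 src: inc=-0.040816, refl=-0.040816·-1.000000=0.0408; V=2.000000+-0.040816+0.040816=2.0000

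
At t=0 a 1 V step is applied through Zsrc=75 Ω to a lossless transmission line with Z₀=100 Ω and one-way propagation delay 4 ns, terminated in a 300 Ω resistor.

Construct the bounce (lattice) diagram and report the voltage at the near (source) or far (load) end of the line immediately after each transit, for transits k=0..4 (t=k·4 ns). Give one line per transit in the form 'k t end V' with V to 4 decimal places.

Γ_L=0.500000, Γ_S=-0.142857; launch V₁=1·100/175=0.571429
k=0 src: V=0.5714
k=1 load: inc=0.571429, refl=0.571429·0.500000=0.2857; V=0.000000+0.571429+0.285714=0.8571
k=2 src: inc=0.285714, refl=0.285714·-0.142857=-0.0408; V=0.571429+0.285714+-0.040816=0.8163
k=3 load: inc=-0.040816, refl=-0.040816·0.500000=-0.0204; V=0.857143+-0.040816+-0.020408=0.7959
k=4 src: inc=-0.020408, refl=-0.020408·-0.142857=0.0029; V=0.816327+-0.020408+0.002915=0.7988

0 0 source 0.5714
1 4 load 0.8571
2 8 source 0.8163
3 12 load 0.7959
4 16 source 0.7988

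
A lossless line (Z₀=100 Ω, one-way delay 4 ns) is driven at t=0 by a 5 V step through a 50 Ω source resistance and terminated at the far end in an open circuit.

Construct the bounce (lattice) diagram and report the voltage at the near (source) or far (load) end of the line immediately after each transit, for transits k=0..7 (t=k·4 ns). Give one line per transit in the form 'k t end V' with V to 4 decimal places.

0 0 source 3.3333
1 4 load 6.6667
2 8 source 5.5556
3 12 load 4.4444
4 16 source 4.8148
5 20 load 5.1852
6 24 source 5.0617
7 28 load 4.9383

Γ_L=1.000000, Γ_S=-0.333333; launch V₁=5·100/150=3.333333
k=0 src: V=3.3333
k=1 load: inc=3.333333, refl=3.333333·1.000000=3.3333; V=0.000000+3.333333+3.333333=6.6667
k=2 src: inc=3.333333, refl=3.333333·-0.333333=-1.1111; V=3.333333+3.333333+-1.111111=5.5556
k=3 load: inc=-1.111111, refl=-1.111111·1.000000=-1.1111; V=6.666667+-1.111111+-1.111111=4.4444
k=4 src: inc=-1.111111, refl=-1.111111·-0.333333=0.3704; V=5.555556+-1.111111+0.370370=4.8148
k=5 load: inc=0.370370, refl=0.370370·1.000000=0.3704; V=4.444444+0.370370+0.370370=5.1852
k=6 src: inc=0.370370, refl=0.370370·-0.333333=-0.1235; V=4.814815+0.370370+-0.123457=5.0617
k=7 load: inc=-0.123457, refl=-0.123457·1.000000=-0.1235; V=5.185185+-0.123457+-0.123457=4.9383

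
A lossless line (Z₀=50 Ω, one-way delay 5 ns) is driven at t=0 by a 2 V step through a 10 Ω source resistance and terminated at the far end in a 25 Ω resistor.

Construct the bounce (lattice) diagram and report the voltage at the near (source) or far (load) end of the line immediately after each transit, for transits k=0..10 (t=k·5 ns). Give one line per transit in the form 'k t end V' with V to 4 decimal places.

0 0 source 1.6667
1 5 load 1.1111
2 10 source 1.4815
3 15 load 1.3580
4 20 source 1.4403
5 25 load 1.4129
6 30 source 1.4312
7 35 load 1.4251
8 40 source 1.4292
9 45 load 1.4278
10 50 source 1.4287

Γ_L=-0.333333, Γ_S=-0.666667; launch V₁=2·50/60=1.666667
k=0 src: V=1.6667
k=1 load: inc=1.666667, refl=1.666667·-0.333333=-0.5556; V=0.000000+1.666667+-0.555556=1.1111
k=2 src: inc=-0.555556, refl=-0.555556·-0.666667=0.3704; V=1.666667+-0.555556+0.370370=1.4815
k=3 load: inc=0.370370, refl=0.370370·-0.333333=-0.1235; V=1.111111+0.370370+-0.123457=1.3580
k=4 src: inc=-0.123457, refl=-0.123457·-0.666667=0.0823; V=1.481481+-0.123457+0.082305=1.4403
k=5 load: inc=0.082305, refl=0.082305·-0.333333=-0.0274; V=1.358025+0.082305+-0.027435=1.4129
k=6 src: inc=-0.027435, refl=-0.027435·-0.666667=0.0183; V=1.440329+-0.027435+0.018290=1.4312
k=7 load: inc=0.018290, refl=0.018290·-0.333333=-0.0061; V=1.412894+0.018290+-0.006097=1.4251
k=8 src: inc=-0.006097, refl=-0.006097·-0.666667=0.0041; V=1.431184+-0.006097+0.004064=1.4292
k=9 load: inc=0.004064, refl=0.004064·-0.333333=-0.0014; V=1.425088+0.004064+-0.001355=1.4278
k=10 src: inc=-0.001355, refl=-0.001355·-0.666667=0.0009; V=1.429152+-0.001355+0.000903=1.4287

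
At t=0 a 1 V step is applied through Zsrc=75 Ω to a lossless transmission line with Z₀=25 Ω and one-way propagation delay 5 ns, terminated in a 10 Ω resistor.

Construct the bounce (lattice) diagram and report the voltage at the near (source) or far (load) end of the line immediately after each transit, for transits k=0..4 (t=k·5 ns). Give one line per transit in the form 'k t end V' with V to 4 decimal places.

0 0 source 0.2500
1 5 load 0.1429
2 10 source 0.0893
3 15 load 0.1122
4 20 source 0.1237

Γ_L=-0.428571, Γ_S=0.500000; launch V₁=1·25/100=0.250000
k=0 src: V=0.2500
k=1 load: inc=0.250000, refl=0.250000·-0.428571=-0.1071; V=0.000000+0.250000+-0.107143=0.1429
k=2 src: inc=-0.107143, refl=-0.107143·0.500000=-0.0536; V=0.250000+-0.107143+-0.053571=0.0893
k=3 load: inc=-0.053571, refl=-0.053571·-0.428571=0.0230; V=0.142857+-0.053571+0.022959=0.1122
k=4 src: inc=0.022959, refl=0.022959·0.500000=0.0115; V=0.089286+0.022959+0.011480=0.1237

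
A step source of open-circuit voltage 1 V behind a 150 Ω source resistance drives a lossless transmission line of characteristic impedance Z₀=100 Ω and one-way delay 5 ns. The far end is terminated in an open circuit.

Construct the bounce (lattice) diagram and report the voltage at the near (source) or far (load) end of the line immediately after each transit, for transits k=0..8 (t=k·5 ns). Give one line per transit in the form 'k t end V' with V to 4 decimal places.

0 0 source 0.4000
1 5 load 0.8000
2 10 source 0.8800
3 15 load 0.9600
4 20 source 0.9760
5 25 load 0.9920
6 30 source 0.9952
7 35 load 0.9984
8 40 source 0.9990

Γ_L=1.000000, Γ_S=0.200000; launch V₁=1·100/250=0.400000
k=0 src: V=0.4000
k=1 load: inc=0.400000, refl=0.400000·1.000000=0.4000; V=0.000000+0.400000+0.400000=0.8000
k=2 src: inc=0.400000, refl=0.400000·0.200000=0.0800; V=0.400000+0.400000+0.080000=0.8800
k=3 load: inc=0.080000, refl=0.080000·1.000000=0.0800; V=0.800000+0.080000+0.080000=0.9600
k=4 src: inc=0.080000, refl=0.080000·0.200000=0.0160; V=0.880000+0.080000+0.016000=0.9760
k=5 load: inc=0.016000, refl=0.016000·1.000000=0.0160; V=0.960000+0.016000+0.016000=0.9920
k=6 src: inc=0.016000, refl=0.016000·0.200000=0.0032; V=0.976000+0.016000+0.003200=0.9952
k=7 load: inc=0.003200, refl=0.003200·1.000000=0.0032; V=0.992000+0.003200+0.003200=0.9984
k=8 src: inc=0.003200, refl=0.003200·0.200000=0.0006; V=0.995200+0.003200+0.000640=0.9990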